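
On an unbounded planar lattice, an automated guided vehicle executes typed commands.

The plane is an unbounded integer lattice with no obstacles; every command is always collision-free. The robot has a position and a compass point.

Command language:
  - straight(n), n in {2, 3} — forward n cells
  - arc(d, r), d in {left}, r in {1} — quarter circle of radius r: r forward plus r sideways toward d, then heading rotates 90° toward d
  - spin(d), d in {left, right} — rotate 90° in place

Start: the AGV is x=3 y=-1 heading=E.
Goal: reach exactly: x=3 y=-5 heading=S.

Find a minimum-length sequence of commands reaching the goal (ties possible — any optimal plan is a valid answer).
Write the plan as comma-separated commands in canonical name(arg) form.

begin: x=3 y=-1 heading=E
step 1 (spin(right)): x=3 y=-1 heading=S
step 2 (straight(2)): x=3 y=-3 heading=S
step 3 (straight(2)): x=3 y=-5 heading=S
shorter routes all fall short; 3 is best.

spin(right), straight(2), straight(2)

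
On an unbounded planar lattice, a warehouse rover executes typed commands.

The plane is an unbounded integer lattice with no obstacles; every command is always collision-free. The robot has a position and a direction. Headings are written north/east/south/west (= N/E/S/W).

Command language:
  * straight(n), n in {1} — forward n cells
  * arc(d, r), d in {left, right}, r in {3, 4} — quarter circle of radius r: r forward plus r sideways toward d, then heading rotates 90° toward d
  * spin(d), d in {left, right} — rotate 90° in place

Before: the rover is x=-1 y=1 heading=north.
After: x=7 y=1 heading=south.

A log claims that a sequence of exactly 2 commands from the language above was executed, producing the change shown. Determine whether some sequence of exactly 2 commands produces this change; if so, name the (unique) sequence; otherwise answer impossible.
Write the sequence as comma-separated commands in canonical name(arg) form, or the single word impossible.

key: cell and facing (now S) both changed — the 2 commands mix motion and turning
from: x=-1 y=1 heading=north
t=1 arc(right, 4) ⇒ x=3 y=5 heading=east
t=2 arc(right, 4) ⇒ x=7 y=1 heading=south
no rival 2-sequence matches.

arc(right, 4), arc(right, 4)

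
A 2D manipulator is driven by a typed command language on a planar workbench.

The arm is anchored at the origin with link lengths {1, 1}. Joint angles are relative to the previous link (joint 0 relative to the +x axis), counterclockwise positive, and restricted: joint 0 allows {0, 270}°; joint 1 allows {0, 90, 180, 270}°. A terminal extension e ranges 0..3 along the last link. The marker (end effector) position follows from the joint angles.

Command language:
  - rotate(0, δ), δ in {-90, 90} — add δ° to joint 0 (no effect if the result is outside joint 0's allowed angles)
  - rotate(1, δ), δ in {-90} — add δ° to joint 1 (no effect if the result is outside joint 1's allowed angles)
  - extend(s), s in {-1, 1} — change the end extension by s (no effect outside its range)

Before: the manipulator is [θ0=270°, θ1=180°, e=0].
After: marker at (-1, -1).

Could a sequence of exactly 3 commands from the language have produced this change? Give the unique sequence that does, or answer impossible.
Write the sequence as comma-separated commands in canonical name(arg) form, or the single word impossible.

begin: [θ0=270°, θ1=180°, e=0]
t=1 rotate(1, -90) ⇒ [θ0=270°, θ1=90°, e=0]
t=2 rotate(1, -90) ⇒ [θ0=270°, θ1=0°, e=0]
t=3 rotate(1, -90) ⇒ [θ0=270°, θ1=270°, e=0]
uniquely the one of 125 3-step routes that fits.

rotate(1, -90), rotate(1, -90), rotate(1, -90)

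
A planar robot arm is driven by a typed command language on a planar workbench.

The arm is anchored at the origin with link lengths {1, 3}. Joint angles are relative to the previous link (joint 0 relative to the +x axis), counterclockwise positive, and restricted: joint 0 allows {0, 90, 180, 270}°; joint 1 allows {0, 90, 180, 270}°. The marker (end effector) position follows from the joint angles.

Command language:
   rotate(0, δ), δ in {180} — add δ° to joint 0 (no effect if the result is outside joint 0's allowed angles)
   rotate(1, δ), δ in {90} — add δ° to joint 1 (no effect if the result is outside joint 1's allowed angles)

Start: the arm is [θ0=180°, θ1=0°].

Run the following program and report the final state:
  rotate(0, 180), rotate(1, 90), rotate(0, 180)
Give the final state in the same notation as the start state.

[θ0=180°, θ1=90°]

from: [θ0=180°, θ1=0°]
step 1 (rotate(0, 180)): [θ0=0°, θ1=0°]
step 2 (rotate(1, 90)): [θ0=0°, θ1=90°]
step 3 (rotate(0, 180)): [θ0=180°, θ1=90°]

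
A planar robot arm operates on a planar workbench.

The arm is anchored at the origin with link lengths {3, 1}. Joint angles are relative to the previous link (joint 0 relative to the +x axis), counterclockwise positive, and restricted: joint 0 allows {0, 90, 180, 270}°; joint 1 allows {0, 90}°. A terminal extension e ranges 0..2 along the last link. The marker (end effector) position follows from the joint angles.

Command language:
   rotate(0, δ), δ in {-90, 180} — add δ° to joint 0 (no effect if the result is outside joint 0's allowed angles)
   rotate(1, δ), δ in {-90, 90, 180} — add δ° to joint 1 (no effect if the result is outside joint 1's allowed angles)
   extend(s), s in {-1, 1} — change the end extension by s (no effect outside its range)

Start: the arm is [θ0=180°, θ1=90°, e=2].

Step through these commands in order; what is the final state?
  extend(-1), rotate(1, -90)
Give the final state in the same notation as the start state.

[θ0=180°, θ1=0°, e=1]

initial: [θ0=180°, θ1=90°, e=2]
[1] after extend(-1): [θ0=180°, θ1=90°, e=1]
[2] after rotate(1, -90): [θ0=180°, θ1=0°, e=1]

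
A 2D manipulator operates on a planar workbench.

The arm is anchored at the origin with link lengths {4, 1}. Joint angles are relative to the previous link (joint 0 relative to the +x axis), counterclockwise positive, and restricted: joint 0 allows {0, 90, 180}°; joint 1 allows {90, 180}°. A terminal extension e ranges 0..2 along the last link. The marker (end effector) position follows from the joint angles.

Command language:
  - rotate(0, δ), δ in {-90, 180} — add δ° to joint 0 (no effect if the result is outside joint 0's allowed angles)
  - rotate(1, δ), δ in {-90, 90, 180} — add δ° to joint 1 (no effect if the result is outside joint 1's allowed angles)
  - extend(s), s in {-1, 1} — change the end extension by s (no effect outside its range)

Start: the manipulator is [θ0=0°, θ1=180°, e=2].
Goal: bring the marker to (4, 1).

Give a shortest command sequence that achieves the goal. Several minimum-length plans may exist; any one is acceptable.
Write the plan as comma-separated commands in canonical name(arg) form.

extend(-1), extend(-1), rotate(1, -90)

from: [θ0=0°, θ1=180°, e=2]
1. extend(-1) → [θ0=0°, θ1=180°, e=1]
2. extend(-1) → [θ0=0°, θ1=180°, e=0]
3. rotate(1, -90) → [θ0=0°, θ1=90°, e=0]
minimal: 3 command(s), checked below 3.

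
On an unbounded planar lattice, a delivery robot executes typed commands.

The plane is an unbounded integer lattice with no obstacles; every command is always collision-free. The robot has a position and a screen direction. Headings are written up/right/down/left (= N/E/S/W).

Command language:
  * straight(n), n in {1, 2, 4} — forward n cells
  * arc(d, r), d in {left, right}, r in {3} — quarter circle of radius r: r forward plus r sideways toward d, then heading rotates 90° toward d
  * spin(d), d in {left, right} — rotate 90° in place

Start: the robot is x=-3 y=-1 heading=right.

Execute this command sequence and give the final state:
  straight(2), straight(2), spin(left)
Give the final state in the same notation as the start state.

x=1 y=-1 heading=up

start: x=-3 y=-1 heading=right
t=1 straight(2) ⇒ x=-1 y=-1 heading=right
t=2 straight(2) ⇒ x=1 y=-1 heading=right
t=3 spin(left) ⇒ x=1 y=-1 heading=up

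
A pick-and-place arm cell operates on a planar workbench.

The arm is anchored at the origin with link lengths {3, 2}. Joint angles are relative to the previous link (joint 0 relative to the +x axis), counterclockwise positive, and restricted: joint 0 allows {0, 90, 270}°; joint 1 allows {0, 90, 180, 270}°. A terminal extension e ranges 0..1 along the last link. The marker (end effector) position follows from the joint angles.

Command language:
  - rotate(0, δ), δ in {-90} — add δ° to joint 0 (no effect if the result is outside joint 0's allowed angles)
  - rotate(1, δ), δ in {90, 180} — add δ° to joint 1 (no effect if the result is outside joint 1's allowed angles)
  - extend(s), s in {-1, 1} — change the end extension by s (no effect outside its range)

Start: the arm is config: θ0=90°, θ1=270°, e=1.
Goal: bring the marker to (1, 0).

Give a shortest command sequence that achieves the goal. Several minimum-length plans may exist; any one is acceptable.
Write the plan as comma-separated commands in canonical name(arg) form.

from: config: θ0=90°, θ1=270°, e=1
step 1 (rotate(1, 90)): config: θ0=90°, θ1=0°, e=1
step 2 (rotate(1, 180)): config: θ0=90°, θ1=180°, e=1
step 3 (extend(-1)): config: θ0=90°, θ1=180°, e=0
step 4 (rotate(0, -90)): config: θ0=0°, θ1=180°, e=0
nothing shorter than 4 reaches the goal.

rotate(1, 90), rotate(1, 180), extend(-1), rotate(0, -90)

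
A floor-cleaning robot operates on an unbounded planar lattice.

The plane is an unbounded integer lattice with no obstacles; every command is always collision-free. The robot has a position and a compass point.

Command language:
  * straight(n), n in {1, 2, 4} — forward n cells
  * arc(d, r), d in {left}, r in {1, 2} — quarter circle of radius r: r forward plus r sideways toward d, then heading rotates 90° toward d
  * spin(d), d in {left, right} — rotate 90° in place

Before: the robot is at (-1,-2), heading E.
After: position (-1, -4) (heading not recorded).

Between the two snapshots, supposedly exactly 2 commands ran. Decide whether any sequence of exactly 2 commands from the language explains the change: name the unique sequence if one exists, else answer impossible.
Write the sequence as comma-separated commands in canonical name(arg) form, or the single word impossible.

key: running straight(2) before spin(right) would end elsewhere — order is forced
start: at (-1,-2), heading E
[1] after spin(right): at (-1,-2), heading S
[2] after straight(2): at (-1,-4), heading S
no rival 2-sequence matches.

spin(right), straight(2)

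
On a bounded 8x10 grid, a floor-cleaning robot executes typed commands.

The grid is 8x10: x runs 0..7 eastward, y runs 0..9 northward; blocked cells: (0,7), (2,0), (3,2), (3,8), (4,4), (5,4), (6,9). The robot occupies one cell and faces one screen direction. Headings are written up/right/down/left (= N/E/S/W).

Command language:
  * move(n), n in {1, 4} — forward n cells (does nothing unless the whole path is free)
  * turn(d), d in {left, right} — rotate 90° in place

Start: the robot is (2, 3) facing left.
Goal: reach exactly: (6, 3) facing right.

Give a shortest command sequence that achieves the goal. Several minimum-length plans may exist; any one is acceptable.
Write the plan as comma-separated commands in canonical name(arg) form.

t0: (2, 3) facing left
1. turn(left) → (2, 3) facing down
2. turn(left) → (2, 3) facing right
3. move(4) → (6, 3) facing right
shorter routes all fall short; 3 is best.

turn(left), turn(left), move(4)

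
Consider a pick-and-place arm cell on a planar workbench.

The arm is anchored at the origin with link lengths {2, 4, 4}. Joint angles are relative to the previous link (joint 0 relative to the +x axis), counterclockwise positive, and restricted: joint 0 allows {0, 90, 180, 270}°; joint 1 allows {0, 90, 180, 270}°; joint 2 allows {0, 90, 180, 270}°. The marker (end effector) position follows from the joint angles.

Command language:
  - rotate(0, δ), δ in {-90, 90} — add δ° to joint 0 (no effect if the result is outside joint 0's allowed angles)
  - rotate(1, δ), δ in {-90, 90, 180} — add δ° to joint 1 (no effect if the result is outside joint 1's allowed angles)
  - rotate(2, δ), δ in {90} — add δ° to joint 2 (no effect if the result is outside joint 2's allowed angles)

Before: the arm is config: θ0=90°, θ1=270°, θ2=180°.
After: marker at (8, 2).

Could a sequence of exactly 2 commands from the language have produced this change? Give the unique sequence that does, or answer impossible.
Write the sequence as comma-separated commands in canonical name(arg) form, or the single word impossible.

rotate(2, 90), rotate(2, 90)

t0: config: θ0=90°, θ1=270°, θ2=180°
t=1 rotate(2, 90) ⇒ config: θ0=90°, θ1=270°, θ2=270°
t=2 rotate(2, 90) ⇒ config: θ0=90°, θ1=270°, θ2=0°
no other 2-command option fits: unique.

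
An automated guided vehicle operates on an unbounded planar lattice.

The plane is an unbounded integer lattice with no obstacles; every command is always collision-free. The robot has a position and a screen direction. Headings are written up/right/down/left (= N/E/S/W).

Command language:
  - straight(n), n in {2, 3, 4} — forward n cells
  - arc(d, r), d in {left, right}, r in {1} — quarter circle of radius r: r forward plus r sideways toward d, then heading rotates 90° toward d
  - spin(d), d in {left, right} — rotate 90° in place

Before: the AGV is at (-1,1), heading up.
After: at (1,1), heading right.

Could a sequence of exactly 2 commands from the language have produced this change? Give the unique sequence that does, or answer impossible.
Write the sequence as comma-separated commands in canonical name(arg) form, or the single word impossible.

spin(right), straight(2)

key: order matters: swapping spin(right) and straight(2) lands elsewhere
initial: at (-1,1), heading up
t=1 spin(right) ⇒ at (-1,1), heading right
t=2 straight(2) ⇒ at (1,1), heading right
uniquely the one of 49 2-step routes that fits.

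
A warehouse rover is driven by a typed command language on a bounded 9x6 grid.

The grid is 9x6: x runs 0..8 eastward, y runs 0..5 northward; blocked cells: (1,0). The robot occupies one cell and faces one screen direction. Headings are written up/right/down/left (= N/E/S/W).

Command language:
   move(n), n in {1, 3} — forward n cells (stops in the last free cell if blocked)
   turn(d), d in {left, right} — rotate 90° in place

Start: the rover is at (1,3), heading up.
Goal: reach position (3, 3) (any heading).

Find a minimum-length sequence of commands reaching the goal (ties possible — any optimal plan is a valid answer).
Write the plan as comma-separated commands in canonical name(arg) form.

start: at (1,3), heading up
t=1 turn(right) ⇒ at (1,3), heading right
t=2 move(1) ⇒ at (2,3), heading right
t=3 move(1) ⇒ at (3,3), heading right
nothing shorter than 3 reaches the goal.

turn(right), move(1), move(1)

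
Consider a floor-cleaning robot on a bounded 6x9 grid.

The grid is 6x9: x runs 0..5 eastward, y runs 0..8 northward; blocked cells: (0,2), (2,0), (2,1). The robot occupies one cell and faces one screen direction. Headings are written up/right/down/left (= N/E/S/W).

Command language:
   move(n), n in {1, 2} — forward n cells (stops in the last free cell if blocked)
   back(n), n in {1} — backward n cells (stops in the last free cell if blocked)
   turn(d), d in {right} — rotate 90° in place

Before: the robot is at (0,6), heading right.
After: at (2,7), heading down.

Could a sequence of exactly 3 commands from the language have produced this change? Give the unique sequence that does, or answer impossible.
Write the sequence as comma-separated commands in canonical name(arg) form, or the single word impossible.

move(2), turn(right), back(1)

key: order matters: swapping move(2) and back(1) lands elsewhere
start: at (0,6), heading right
[1] after move(2): at (2,6), heading right
[2] after turn(right): at (2,6), heading down
[3] after back(1): at (2,7), heading down
uniquely the one of 64 3-step routes that fits.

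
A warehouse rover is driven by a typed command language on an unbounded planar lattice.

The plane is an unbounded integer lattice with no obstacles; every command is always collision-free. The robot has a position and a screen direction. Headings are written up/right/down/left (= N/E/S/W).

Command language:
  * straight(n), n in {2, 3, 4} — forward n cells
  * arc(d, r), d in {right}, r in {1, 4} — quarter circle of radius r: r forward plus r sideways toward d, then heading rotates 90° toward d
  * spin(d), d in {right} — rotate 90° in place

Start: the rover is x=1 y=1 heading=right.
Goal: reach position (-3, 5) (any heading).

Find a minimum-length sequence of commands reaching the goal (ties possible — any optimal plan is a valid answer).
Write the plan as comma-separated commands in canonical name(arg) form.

initial: x=1 y=1 heading=right
[1] after spin(right): x=1 y=1 heading=down
[2] after spin(right): x=1 y=1 heading=left
[3] after arc(right, 4): x=-3 y=5 heading=up
no 2-step plan works, so 3 is optimal.

spin(right), spin(right), arc(right, 4)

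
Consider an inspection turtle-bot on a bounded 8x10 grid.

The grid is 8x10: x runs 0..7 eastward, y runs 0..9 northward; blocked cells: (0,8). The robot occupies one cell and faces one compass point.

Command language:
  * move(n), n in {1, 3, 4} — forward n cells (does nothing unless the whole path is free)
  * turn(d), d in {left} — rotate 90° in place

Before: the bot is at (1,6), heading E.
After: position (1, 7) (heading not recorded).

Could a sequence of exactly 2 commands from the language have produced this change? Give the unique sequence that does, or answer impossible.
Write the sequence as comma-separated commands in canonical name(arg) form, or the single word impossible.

turn(left), move(1)

key: running move(1) before turn(left) would end elsewhere — order is forced
begin: at (1,6), heading E
step 1 (turn(left)): at (1,6), heading N
step 2 (move(1)): at (1,7), heading N
no rival 2-sequence matches.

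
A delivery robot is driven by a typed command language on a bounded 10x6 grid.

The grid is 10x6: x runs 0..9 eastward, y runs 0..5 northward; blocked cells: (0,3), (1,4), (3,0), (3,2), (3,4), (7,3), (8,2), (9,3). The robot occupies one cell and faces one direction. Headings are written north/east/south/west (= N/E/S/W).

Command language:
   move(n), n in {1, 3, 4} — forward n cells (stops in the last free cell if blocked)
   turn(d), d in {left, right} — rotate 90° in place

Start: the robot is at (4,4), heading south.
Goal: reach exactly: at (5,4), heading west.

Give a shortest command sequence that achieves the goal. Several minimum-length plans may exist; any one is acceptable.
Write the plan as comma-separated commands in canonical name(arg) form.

turn(left), move(1), turn(right), turn(right)

initial: at (4,4), heading south
1. turn(left) → at (4,4), heading east
2. move(1) → at (5,4), heading east
3. turn(right) → at (5,4), heading south
4. turn(right) → at (5,4), heading west
no 3-step plan works, so 4 is optimal.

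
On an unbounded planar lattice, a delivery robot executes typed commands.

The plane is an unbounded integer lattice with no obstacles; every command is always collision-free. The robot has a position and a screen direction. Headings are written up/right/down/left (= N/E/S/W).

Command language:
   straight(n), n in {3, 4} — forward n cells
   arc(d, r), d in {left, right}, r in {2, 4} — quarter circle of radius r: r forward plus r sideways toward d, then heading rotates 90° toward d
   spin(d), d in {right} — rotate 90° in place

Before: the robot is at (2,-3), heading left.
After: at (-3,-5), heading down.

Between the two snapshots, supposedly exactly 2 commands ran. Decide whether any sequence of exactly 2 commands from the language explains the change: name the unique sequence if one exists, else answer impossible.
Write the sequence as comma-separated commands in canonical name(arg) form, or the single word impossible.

straight(3), arc(left, 2)

key: cell and facing (now S) both changed — the 2 commands mix motion and turning
t0: at (2,-3), heading left
t=1 straight(3) ⇒ at (-1,-3), heading left
t=2 arc(left, 2) ⇒ at (-3,-5), heading down
all 49 alternatives checked — unique.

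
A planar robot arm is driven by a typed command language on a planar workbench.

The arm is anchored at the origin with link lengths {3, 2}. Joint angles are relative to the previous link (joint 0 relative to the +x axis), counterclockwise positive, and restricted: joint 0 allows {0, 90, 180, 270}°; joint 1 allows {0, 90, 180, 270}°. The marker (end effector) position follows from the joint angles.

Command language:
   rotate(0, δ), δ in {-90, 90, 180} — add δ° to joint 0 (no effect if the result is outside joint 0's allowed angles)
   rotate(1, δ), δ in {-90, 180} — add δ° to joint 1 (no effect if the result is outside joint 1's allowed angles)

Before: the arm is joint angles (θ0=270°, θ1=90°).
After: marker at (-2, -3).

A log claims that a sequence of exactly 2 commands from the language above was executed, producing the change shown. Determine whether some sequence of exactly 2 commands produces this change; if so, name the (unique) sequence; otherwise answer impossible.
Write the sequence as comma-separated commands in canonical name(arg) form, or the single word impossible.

rotate(1, -90), rotate(1, -90)

start: joint angles (θ0=270°, θ1=90°)
t=1 rotate(1, -90) ⇒ joint angles (θ0=270°, θ1=0°)
t=2 rotate(1, -90) ⇒ joint angles (θ0=270°, θ1=270°)
uniquely the one of 25 2-step routes that fits.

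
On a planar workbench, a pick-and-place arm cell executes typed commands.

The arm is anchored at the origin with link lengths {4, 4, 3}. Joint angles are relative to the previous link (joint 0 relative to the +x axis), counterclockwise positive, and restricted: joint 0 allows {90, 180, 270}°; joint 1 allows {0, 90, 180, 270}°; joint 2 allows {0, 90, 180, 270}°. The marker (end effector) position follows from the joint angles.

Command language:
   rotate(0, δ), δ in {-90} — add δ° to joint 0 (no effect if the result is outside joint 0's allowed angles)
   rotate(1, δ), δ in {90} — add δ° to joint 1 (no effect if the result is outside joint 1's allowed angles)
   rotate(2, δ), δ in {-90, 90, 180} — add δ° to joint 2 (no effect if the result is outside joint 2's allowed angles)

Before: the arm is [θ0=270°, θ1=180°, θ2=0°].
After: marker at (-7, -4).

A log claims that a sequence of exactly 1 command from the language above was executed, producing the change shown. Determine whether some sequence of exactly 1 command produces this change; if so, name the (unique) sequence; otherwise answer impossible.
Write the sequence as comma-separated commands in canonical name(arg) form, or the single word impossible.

from: [θ0=270°, θ1=180°, θ2=0°]
step 1 (rotate(1, 90)): [θ0=270°, θ1=270°, θ2=0°]
no other 1-command option fits: unique.

rotate(1, 90)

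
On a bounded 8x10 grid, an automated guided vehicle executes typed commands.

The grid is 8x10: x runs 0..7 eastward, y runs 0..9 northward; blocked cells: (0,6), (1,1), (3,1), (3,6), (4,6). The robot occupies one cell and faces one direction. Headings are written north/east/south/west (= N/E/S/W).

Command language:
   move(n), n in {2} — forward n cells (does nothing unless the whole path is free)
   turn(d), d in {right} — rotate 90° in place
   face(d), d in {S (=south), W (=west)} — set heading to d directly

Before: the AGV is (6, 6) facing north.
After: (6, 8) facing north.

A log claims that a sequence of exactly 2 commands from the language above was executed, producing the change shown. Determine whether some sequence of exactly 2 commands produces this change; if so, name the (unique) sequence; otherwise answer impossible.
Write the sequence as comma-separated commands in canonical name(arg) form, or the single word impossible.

key: the second move(2) would leave the grid, so it does nothing
begin: (6, 6) facing north
step 1 (move(2)): (6, 8) facing north
step 2 (move(2)): (6, 8) facing north
uniquely the one of 16 2-step routes that fits.

move(2), move(2)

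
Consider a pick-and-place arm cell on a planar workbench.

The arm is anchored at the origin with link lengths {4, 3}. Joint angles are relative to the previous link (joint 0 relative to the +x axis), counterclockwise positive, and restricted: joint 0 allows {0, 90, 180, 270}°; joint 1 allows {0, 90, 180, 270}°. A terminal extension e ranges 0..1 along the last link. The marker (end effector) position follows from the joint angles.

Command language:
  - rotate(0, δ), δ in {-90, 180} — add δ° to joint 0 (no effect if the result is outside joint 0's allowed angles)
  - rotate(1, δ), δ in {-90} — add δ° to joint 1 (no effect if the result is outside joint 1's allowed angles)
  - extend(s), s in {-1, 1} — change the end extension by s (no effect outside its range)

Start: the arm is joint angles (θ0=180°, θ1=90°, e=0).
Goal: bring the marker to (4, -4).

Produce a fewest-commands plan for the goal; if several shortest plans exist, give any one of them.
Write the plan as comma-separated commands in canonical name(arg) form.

from: joint angles (θ0=180°, θ1=90°, e=0)
step 1 (rotate(0, -90)): joint angles (θ0=90°, θ1=90°, e=0)
step 2 (rotate(0, 180)): joint angles (θ0=270°, θ1=90°, e=0)
step 3 (extend(1)): joint angles (θ0=270°, θ1=90°, e=1)
no 2-step plan works, so 3 is optimal.

rotate(0, -90), rotate(0, 180), extend(1)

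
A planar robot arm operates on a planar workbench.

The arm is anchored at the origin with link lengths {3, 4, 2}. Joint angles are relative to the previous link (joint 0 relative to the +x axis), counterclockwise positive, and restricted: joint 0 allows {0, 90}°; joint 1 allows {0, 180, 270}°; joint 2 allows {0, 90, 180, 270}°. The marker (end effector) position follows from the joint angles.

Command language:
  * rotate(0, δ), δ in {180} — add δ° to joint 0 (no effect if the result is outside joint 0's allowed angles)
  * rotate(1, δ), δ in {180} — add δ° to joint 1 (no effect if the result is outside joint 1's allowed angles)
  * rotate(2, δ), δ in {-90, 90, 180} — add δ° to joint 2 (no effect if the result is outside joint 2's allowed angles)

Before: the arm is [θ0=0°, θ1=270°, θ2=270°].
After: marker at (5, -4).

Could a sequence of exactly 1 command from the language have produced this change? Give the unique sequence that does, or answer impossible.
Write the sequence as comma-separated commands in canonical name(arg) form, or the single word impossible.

rotate(2, 180)

t0: [θ0=0°, θ1=270°, θ2=270°]
t=1 rotate(2, 180) ⇒ [θ0=0°, θ1=270°, θ2=90°]
all 5 alternatives checked — unique.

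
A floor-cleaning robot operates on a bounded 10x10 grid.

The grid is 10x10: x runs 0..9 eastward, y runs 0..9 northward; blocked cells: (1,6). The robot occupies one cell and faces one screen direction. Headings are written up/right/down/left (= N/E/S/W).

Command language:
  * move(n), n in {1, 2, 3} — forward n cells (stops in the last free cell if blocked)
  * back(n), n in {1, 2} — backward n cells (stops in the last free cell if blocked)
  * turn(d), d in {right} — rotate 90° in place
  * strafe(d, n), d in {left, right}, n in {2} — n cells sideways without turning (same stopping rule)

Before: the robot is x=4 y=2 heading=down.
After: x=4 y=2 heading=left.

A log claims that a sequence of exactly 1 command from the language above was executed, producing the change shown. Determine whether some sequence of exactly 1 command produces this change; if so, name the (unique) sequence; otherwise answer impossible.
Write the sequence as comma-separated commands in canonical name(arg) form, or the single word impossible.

turn(right)

key: (4,2) unchanged — the single command moves nothing
from: x=4 y=2 heading=down
1. turn(right) → x=4 y=2 heading=left
no other 1-command option fits: unique.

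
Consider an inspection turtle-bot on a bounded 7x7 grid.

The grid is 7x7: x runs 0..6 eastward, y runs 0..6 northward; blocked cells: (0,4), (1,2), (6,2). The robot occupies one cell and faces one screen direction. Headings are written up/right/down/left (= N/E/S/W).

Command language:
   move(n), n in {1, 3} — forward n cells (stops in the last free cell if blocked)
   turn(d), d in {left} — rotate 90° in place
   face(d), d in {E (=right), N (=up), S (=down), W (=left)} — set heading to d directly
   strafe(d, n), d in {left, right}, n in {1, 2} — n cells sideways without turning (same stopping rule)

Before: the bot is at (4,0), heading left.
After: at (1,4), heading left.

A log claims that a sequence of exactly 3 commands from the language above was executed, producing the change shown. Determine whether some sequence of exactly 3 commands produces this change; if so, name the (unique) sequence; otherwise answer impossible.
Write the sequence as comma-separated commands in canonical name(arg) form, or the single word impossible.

key: order matters: swapping strafe(right, 2) and move(3) lands elsewhere
initial: at (4,0), heading left
1. strafe(right, 2) → at (4,2), heading left
2. strafe(right, 2) → at (4,4), heading left
3. move(3) → at (1,4), heading left
all 1331 alternatives checked — unique.

strafe(right, 2), strafe(right, 2), move(3)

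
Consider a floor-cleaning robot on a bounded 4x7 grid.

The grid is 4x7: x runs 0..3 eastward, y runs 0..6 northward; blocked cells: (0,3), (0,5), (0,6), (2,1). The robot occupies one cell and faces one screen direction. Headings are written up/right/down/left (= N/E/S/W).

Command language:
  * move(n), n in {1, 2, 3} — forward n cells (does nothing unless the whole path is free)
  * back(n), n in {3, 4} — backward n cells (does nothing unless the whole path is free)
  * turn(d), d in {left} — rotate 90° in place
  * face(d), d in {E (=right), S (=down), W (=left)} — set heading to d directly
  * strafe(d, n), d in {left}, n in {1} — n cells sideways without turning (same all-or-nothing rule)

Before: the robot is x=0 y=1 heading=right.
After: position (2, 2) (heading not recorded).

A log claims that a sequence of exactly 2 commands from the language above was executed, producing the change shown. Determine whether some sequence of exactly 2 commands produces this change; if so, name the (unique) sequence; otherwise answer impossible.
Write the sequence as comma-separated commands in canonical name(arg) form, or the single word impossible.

key: order matters: swapping strafe(left, 1) and move(2) lands elsewhere
begin: x=0 y=1 heading=right
step 1 (strafe(left, 1)): x=0 y=2 heading=right
step 2 (move(2)): x=2 y=2 heading=right
uniquely the one of 100 2-step routes that fits.

strafe(left, 1), move(2)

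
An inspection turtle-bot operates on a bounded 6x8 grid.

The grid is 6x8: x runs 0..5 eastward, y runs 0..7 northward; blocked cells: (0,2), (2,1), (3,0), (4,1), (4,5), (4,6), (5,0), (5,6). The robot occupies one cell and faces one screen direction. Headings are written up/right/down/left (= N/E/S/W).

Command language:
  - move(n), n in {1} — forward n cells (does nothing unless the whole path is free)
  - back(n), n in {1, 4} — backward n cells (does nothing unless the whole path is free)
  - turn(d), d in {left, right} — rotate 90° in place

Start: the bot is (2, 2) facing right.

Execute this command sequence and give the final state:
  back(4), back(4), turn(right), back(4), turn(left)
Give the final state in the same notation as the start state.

(2, 6) facing right

begin: (2, 2) facing right
[1] after back(4): (2, 2) facing right
[2] after back(4): (2, 2) facing right
[3] after turn(right): (2, 2) facing down
[4] after back(4): (2, 6) facing down
[5] after turn(left): (2, 6) facing right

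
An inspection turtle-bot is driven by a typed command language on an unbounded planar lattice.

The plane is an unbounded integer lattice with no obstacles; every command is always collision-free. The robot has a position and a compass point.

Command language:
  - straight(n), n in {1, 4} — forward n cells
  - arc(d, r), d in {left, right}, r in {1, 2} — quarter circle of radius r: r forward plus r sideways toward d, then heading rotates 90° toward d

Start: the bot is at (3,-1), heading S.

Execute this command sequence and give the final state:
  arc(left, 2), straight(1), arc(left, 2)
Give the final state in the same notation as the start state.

t0: at (3,-1), heading S
1. arc(left, 2) → at (5,-3), heading E
2. straight(1) → at (6,-3), heading E
3. arc(left, 2) → at (8,-1), heading N

at (8,-1), heading N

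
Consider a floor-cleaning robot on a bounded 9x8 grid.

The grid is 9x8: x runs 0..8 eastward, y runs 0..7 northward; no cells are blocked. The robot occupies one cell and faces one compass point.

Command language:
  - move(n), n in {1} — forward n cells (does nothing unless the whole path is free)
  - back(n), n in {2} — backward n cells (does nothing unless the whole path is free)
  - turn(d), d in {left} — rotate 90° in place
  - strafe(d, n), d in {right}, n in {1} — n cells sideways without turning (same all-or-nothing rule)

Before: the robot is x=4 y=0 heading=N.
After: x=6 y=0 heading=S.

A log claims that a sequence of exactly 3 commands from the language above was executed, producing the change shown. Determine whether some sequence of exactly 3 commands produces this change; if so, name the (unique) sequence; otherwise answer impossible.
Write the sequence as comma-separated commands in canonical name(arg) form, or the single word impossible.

turn(left), back(2), turn(left)

key: position moved to (6,0) AND the heading swung to S — translation plus rotation needed
start: x=4 y=0 heading=N
1. turn(left) → x=4 y=0 heading=W
2. back(2) → x=6 y=0 heading=W
3. turn(left) → x=6 y=0 heading=S
all 64 alternatives checked — unique.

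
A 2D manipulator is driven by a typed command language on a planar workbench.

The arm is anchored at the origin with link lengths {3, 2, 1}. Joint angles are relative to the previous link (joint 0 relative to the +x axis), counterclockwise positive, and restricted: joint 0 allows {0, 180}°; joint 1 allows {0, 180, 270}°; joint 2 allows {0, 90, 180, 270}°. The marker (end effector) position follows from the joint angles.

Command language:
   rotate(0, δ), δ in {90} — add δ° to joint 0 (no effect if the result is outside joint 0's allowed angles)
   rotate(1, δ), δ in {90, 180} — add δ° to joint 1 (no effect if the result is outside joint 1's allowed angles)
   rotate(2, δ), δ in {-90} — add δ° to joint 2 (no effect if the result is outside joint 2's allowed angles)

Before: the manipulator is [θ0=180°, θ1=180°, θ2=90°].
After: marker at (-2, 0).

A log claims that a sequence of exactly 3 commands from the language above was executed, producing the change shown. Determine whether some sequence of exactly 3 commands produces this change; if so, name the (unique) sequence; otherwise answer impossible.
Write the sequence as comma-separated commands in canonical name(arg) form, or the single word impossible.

rotate(2, -90), rotate(2, -90), rotate(2, -90)

t0: [θ0=180°, θ1=180°, θ2=90°]
[1] after rotate(2, -90): [θ0=180°, θ1=180°, θ2=0°]
[2] after rotate(2, -90): [θ0=180°, θ1=180°, θ2=270°]
[3] after rotate(2, -90): [θ0=180°, θ1=180°, θ2=180°]
uniquely the one of 64 3-step routes that fits.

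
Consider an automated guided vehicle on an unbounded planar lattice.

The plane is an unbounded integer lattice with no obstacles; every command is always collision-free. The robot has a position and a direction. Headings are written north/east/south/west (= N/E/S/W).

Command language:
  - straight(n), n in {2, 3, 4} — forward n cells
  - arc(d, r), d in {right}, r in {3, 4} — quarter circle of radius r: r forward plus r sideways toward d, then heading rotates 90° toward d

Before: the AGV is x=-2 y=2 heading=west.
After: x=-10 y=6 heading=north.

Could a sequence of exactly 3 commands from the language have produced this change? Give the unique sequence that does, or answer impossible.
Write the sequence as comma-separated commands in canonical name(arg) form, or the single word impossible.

straight(2), straight(2), arc(right, 4)

key: running arc(right, 4) before straight(2) would end elsewhere — order is forced
from: x=-2 y=2 heading=west
t=1 straight(2) ⇒ x=-4 y=2 heading=west
t=2 straight(2) ⇒ x=-6 y=2 heading=west
t=3 arc(right, 4) ⇒ x=-10 y=6 heading=north
all 125 alternatives checked — unique.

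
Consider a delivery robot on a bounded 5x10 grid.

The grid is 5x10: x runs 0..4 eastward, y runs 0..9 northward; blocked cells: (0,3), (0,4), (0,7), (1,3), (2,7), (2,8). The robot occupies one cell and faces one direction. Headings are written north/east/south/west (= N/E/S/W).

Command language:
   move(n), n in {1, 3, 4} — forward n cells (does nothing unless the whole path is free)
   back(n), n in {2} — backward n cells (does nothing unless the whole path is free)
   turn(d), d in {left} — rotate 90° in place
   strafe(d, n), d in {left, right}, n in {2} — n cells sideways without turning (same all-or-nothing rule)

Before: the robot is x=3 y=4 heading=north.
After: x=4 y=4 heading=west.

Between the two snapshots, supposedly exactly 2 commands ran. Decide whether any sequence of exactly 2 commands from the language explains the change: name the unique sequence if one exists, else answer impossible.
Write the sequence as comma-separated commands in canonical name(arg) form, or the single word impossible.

every 2-command combo misses the target.

impossible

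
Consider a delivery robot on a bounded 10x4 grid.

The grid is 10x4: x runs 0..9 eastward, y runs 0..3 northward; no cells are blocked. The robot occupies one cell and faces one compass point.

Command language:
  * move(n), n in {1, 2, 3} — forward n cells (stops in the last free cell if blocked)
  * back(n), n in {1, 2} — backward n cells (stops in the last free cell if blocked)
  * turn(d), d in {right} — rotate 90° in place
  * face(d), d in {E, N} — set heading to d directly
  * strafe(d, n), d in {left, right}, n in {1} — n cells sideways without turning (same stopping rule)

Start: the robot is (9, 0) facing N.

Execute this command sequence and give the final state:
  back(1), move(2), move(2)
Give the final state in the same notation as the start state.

from: (9, 0) facing N
1. back(1) → (9, 0) facing N
2. move(2) → (9, 2) facing N
3. move(2) → (9, 3) facing N

(9, 3) facing N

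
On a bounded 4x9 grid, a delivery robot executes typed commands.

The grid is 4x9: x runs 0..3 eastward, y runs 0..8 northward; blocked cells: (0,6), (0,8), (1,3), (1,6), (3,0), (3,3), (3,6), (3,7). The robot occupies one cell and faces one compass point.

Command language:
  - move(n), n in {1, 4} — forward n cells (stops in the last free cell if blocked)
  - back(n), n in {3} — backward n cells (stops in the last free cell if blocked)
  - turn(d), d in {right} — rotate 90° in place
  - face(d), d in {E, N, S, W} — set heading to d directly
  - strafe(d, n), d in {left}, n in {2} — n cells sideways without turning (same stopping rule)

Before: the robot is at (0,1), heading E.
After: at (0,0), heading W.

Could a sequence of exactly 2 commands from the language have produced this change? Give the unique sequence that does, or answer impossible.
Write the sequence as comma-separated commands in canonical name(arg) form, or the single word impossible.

key: position moved to (0,0) AND the heading swung to W — translation plus rotation needed
t0: at (0,1), heading E
t=1 face(W) ⇒ at (0,1), heading W
t=2 strafe(left, 2) ⇒ at (0,0), heading W
no other 2-command option fits: unique.

face(W), strafe(left, 2)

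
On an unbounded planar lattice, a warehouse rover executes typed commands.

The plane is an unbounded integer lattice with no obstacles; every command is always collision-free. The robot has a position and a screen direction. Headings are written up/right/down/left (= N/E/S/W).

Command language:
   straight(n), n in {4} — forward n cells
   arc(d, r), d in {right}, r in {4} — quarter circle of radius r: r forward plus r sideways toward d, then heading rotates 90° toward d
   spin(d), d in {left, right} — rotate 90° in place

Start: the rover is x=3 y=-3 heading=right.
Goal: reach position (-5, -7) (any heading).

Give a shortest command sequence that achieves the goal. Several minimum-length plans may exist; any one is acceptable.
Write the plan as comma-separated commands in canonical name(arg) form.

t0: x=3 y=-3 heading=right
1. spin(right) → x=3 y=-3 heading=down
2. arc(right, 4) → x=-1 y=-7 heading=left
3. straight(4) → x=-5 y=-7 heading=left
minimal: 3 command(s), checked below 3.

spin(right), arc(right, 4), straight(4)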